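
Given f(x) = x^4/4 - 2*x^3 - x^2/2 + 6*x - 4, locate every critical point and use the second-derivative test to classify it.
f'(x) = x^3 - 6*x^2 - x + 6

Solve f'(x) = 0:
  Factor: x^3 - 6*x^2 - x + 6 = (x - 6)*(x - 1)*(x + 1) = 0.
  ⇒ x = -1, 1, 6

f''(x) = 3*x^2 - 12*x - 1
Second-derivative test at each critical point:
  f''(-1) = 14 > 0 → local minimum
  f''(1) = -10 < 0 → local maximum
  f''(6) = 35 > 0 → local minimum

Critical points: x = -1 (local minimum); x = 1 (local maximum); x = 6 (local minimum)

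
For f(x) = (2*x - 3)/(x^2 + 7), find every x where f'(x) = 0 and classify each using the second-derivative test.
f'(x) = 2*(-x^2 + 3*x + 7)/(x^4 + 14*x^2 + 49)

Solve f'(x) = 0:
  f'(x) = -2*(x^2 - 3*x - 7)/(x^2 + 7)^2; the denominator is positive wherever f is defined, so f'(x) = 0 ⇔ -2*x^2 + 6*x + 14 = 0.
  Factor: -2*x^2 + 6*x + 14 = -2*(x^2 - 3*x - 7); x^2 - 3*x - 7 = 0 has no rational roots; quadratic formula: x = (3 ± √37)/2.
  ⇒ x = 3/2 - sqrt(37)/2 ≈ -1.5414, 3/2 + sqrt(37)/2 ≈ 4.5414

f''(x) = 2*(4*x^2*(2*x - 3) + 3*(1 - 2*x)*(x^2 + 7))/(x^2 + 7)^3
Second-derivative test at each critical point:
  f''(-1.5414) = 0.1384 > 0 → local minimum
  f''(4.5414) = -0.0159 < 0 → local maximum

Critical points: x = 3/2 - sqrt(37)/2 ≈ -1.5414 (local minimum); x = 3/2 + sqrt(37)/2 ≈ 4.5414 (local maximum)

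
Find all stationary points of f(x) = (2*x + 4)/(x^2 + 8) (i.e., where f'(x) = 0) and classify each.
f'(x) = 2*(x^2 - 2*x*(x + 2) + 8)/(x^2 + 8)^2

Solve f'(x) = 0:
  f'(x) = -2*(x^2 + 4*x - 8)/(x^2 + 8)^2; the denominator is positive wherever f is defined, so f'(x) = 0 ⇔ -2*x^2 - 8*x + 16 = 0.
  Factor: -2*x^2 - 8*x + 16 = -2*(x^2 + 4*x - 8); x^2 + 4*x - 8 = 0 has no rational roots; quadratic formula: x = (-4 ± √48)/2.
  ⇒ x = -2*sqrt(3) - 2 ≈ -5.4641, -2 + 2*sqrt(3) ≈ 1.4641

f''(x) = 4*(4*x^2*(x + 2) - (3*x + 2)*(x^2 + 8))/(x^2 + 8)^3
Second-derivative test at each critical point:
  f''(-5.4641) = 0.0097 > 0 → local minimum
  f''(1.4641) = -0.1347 < 0 → local maximum

Critical points: x = -2*sqrt(3) - 2 ≈ -5.4641 (local minimum); x = -2 + 2*sqrt(3) ≈ 1.4641 (local maximum)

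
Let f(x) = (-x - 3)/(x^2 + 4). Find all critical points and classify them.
f'(x) = (-x^2 + 2*x*(x + 3) - 4)/(x^2 + 4)^2

Solve f'(x) = 0:
  f'(x) = (x^2 + 6*x - 4)/(x^2 + 4)^2; the denominator is positive wherever f is defined, so f'(x) = 0 ⇔ x^2 + 6*x - 4 = 0.
  x^2 + 6*x - 4 = 0 has no rational roots; quadratic formula: x = (-6 ± √52)/2.
  ⇒ x = -sqrt(13) - 3 ≈ -6.6056, -3 + sqrt(13) ≈ 0.6056

f''(x) = 2*(-4*x^2*(x + 3) + 3*(x + 1)*(x^2 + 4))/(x^2 + 4)^3
Second-derivative test at each critical point:
  f''(-6.6056) = -0.0032 < 0 → local maximum
  f''(0.6056) = 0.3782 > 0 → local minimum

Critical points: x = -sqrt(13) - 3 ≈ -6.6056 (local maximum); x = -3 + sqrt(13) ≈ 0.6056 (local minimum)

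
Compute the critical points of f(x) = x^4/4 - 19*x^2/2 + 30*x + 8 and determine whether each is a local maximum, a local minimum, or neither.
f'(x) = x^3 - 19*x + 30

Solve f'(x) = 0:
  Factor: x^3 - 19*x + 30 = (x - 3)*(x - 2)*(x + 5) = 0.
  ⇒ x = -5, 2, 3

f''(x) = 3*x^2 - 19
Second-derivative test at each critical point:
  f''(-5) = 56 > 0 → local minimum
  f''(2) = -7 < 0 → local maximum
  f''(3) = 8 > 0 → local minimum

Critical points: x = -5 (local minimum); x = 2 (local maximum); x = 3 (local minimum)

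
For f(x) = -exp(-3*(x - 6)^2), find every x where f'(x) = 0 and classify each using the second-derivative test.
f'(x) = 6*(x - 6)*exp(-3*(x - 6)^2)

Solve f'(x) = 0:
  f'(x) = (6*x - 36)·exp(-3*(x - 6)^2) and exp(-3*(x - 6)^2) > 0 for every x, so f'(x) = 0 ⇔ 6*x - 36 = 0.
  Factor: 6*x - 36 = 6*(x - 6) = 0.
  ⇒ x = 6

f''(x) = 6*(1 - 6*(x - 6)^2)*exp(-3*(x - 6)^2)
Second-derivative test at each critical point:
  f''(6) = 6 > 0 → local minimum

Critical points: x = 6 (local minimum)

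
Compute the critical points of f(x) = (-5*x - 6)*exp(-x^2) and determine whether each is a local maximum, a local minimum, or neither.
f'(x) = (2*x*(5*x + 6) - 5)*exp(-x^2)

Solve f'(x) = 0:
  f'(x) = (10*x^2 + 12*x - 5)·exp(-x^2) and exp(-x^2) > 0 for every x, so f'(x) = 0 ⇔ 10*x^2 + 12*x - 5 = 0.
  10*x^2 + 12*x - 5 = 0 has no rational roots; quadratic formula: x = (-12 ± √344)/20.
  ⇒ x = -sqrt(86)/10 - 3/5 ≈ -1.5274, -3/5 + sqrt(86)/10 ≈ 0.3274

f''(x) = 2*(-10*x^3 - 12*x^2 + 15*x + 6)*exp(-x^2)
Second-derivative test at each critical point:
  f''(-1.5274) = -1.7995 < 0 → local maximum
  f''(0.3274) = 16.6624 > 0 → local minimum

Critical points: x = -sqrt(86)/10 - 3/5 ≈ -1.5274 (local maximum); x = -3/5 + sqrt(86)/10 ≈ 0.3274 (local minimum)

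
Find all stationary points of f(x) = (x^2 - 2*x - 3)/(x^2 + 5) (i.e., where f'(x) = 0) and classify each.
f'(x) = 2*(x^2 + 8*x - 5)/(x^4 + 10*x^2 + 25)

Solve f'(x) = 0:
  f'(x) = 2*(x^2 + 8*x - 5)/(x^2 + 5)^2; the denominator is positive wherever f is defined, so f'(x) = 0 ⇔ 2*x^2 + 16*x - 10 = 0.
  Factor: 2*x^2 + 16*x - 10 = 2*(x^2 + 8*x - 5); x^2 + 8*x - 5 = 0 has no rational roots; quadratic formula: x = (-8 ± √84)/2.
  ⇒ x = -sqrt(21) - 4 ≈ -8.5826, -4 + sqrt(21) ≈ 0.5826

f''(x) = 4*(-x^3 - 12*x^2 + 15*x + 20)/(x^6 + 15*x^4 + 75*x^2 + 125)
Second-derivative test at each critical point:
  f''(-8.5826) = -0.0030 < 0 → local maximum
  f''(0.5826) = 0.6430 > 0 → local minimum

Critical points: x = -sqrt(21) - 4 ≈ -8.5826 (local maximum); x = -4 + sqrt(21) ≈ 0.5826 (local minimum)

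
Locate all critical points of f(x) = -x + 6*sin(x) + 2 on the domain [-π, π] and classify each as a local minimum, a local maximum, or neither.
f'(x) = 6*cos(x) - 1

Solve f'(x) = 0 on [-π, π]:
  f'(x) = 0 ⇔ cos(x) = 1/6, i.e. x = ±arccos(1/6) + 2nπ; keep the solutions lying in [-π, π].
  ⇒ x = -acos(1/6) ≈ -1.4033, acos(1/6) ≈ 1.4033

f''(x) = -6*sin(x)
Second-derivative test at each critical point:
  f''(-1.4033) = 5.9161 > 0 → local minimum
  f''(1.4033) = -5.9161 < 0 → local maximum

Critical points: x = -acos(1/6) ≈ -1.4033 (local minimum); x = acos(1/6) ≈ 1.4033 (local maximum)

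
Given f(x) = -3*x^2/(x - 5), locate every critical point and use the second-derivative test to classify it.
f'(x) = 3*x*(10 - x)/(x - 5)^2

Solve f'(x) = 0:
  f'(x) = -3*x*(x - 10)/(x - 5)^2; the denominator is positive wherever f is defined, so f'(x) = 0 ⇔ -3*x^2 + 30*x = 0.
  Factor: -3*x^2 + 30*x = -3*x*(x - 10) = 0.
  ⇒ x = 0, 10

f''(x) = -150/(x^3 - 15*x^2 + 75*x - 125)
Second-derivative test at each critical point:
  f''(0) = 6/5 > 0 → local minimum
  f''(10) = -6/5 < 0 → local maximum

Critical points: x = 0 (local minimum); x = 10 (local maximum)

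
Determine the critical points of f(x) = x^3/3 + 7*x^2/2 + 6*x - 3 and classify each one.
f'(x) = x^2 + 7*x + 6

Solve f'(x) = 0:
  Factor: x^2 + 7*x + 6 = (x + 1)*(x + 6) = 0.
  ⇒ x = -6, -1

f''(x) = 2*x + 7
Second-derivative test at each critical point:
  f''(-6) = -5 < 0 → local maximum
  f''(-1) = 5 > 0 → local minimum

Critical points: x = -6 (local maximum); x = -1 (local minimum)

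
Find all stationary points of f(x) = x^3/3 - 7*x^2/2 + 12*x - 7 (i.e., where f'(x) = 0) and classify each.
f'(x) = x^2 - 7*x + 12

Solve f'(x) = 0:
  Factor: x^2 - 7*x + 12 = (x - 4)*(x - 3) = 0.
  ⇒ x = 3, 4

f''(x) = 2*x - 7
Second-derivative test at each critical point:
  f''(3) = -1 < 0 → local maximum
  f''(4) = 1 > 0 → local minimum

Critical points: x = 3 (local maximum); x = 4 (local minimum)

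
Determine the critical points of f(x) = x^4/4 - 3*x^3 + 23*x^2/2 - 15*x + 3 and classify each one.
f'(x) = x^3 - 9*x^2 + 23*x - 15

Solve f'(x) = 0:
  Factor: x^3 - 9*x^2 + 23*x - 15 = (x - 5)*(x - 3)*(x - 1) = 0.
  ⇒ x = 1, 3, 5

f''(x) = 3*x^2 - 18*x + 23
Second-derivative test at each critical point:
  f''(1) = 8 > 0 → local minimum
  f''(3) = -4 < 0 → local maximum
  f''(5) = 8 > 0 → local minimum

Critical points: x = 1 (local minimum); x = 3 (local maximum); x = 5 (local minimum)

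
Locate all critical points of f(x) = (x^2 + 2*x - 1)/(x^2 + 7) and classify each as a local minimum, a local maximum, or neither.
f'(x) = 2*(-x^2 + 8*x + 7)/(x^4 + 14*x^2 + 49)

Solve f'(x) = 0:
  f'(x) = -2*(x^2 - 8*x - 7)/(x^2 + 7)^2; the denominator is positive wherever f is defined, so f'(x) = 0 ⇔ -2*x^2 + 16*x + 14 = 0.
  Factor: -2*x^2 + 16*x + 14 = -2*(x^2 - 8*x - 7); x^2 - 8*x - 7 = 0 has no rational roots; quadratic formula: x = (8 ± √92)/2.
  ⇒ x = 4 - sqrt(23) ≈ -0.7958, 4 + sqrt(23) ≈ 8.7958

f''(x) = 4*(x^3 - 12*x^2 - 21*x + 28)/(x^6 + 21*x^4 + 147*x^2 + 343)
Second-derivative test at each critical point:
  f''(-0.7958) = 0.3292 > 0 → local minimum
  f''(8.7958) = -0.0027 < 0 → local maximum

Critical points: x = 4 - sqrt(23) ≈ -0.7958 (local minimum); x = 4 + sqrt(23) ≈ 8.7958 (local maximum)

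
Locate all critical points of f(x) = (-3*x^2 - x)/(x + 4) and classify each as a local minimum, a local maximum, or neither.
f'(x) = (-3*x^2 - 24*x - 4)/(x^2 + 8*x + 16)

Solve f'(x) = 0:
  f'(x) = -(3*x^2 + 24*x + 4)/(x + 4)^2; the denominator is positive wherever f is defined, so f'(x) = 0 ⇔ -3*x^2 - 24*x - 4 = 0.
  3*x^2 + 24*x + 4 = 0 has no rational roots; quadratic formula: x = (-24 ± √528)/6.
  ⇒ x = -4 - 2*sqrt(33)/3 ≈ -7.8297, -4 + 2*sqrt(33)/3 ≈ -0.1703

f''(x) = -88/(x^3 + 12*x^2 + 48*x + 64)
Second-derivative test at each critical point:
  f''(-7.8297) = 1.5667 > 0 → local minimum
  f''(-0.1703) = -1.5667 < 0 → local maximum

Critical points: x = -4 - 2*sqrt(33)/3 ≈ -7.8297 (local minimum); x = -4 + 2*sqrt(33)/3 ≈ -0.1703 (local maximum)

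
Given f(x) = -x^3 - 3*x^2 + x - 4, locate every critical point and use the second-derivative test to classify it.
f'(x) = -3*x^2 - 6*x + 1

Solve f'(x) = 0:
  3*x^2 + 6*x - 1 = 0 has no rational roots; quadratic formula: x = (-6 ± √48)/6.
  ⇒ x = -2*sqrt(3)/3 - 1 ≈ -2.1547, -1 + 2*sqrt(3)/3 ≈ 0.1547

f''(x) = -6*x - 6
Second-derivative test at each critical point:
  f''(-2.1547) = 6.9282 > 0 → local minimum
  f''(0.1547) = -6.9282 < 0 → local maximum

Critical points: x = -2*sqrt(3)/3 - 1 ≈ -2.1547 (local minimum); x = -1 + 2*sqrt(3)/3 ≈ 0.1547 (local maximum)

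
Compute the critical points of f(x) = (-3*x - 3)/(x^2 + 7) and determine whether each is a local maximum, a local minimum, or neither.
f'(x) = 3*(-x^2 + 2*x*(x + 1) - 7)/(x^2 + 7)^2

Solve f'(x) = 0:
  f'(x) = 3*(x^2 + 2*x - 7)/(x^2 + 7)^2; the denominator is positive wherever f is defined, so f'(x) = 0 ⇔ 3*x^2 + 6*x - 21 = 0.
  Factor: 3*x^2 + 6*x - 21 = 3*(x^2 + 2*x - 7); x^2 + 2*x - 7 = 0 has no rational roots; quadratic formula: x = (-2 ± √32)/2.
  ⇒ x = -2*sqrt(2) - 1 ≈ -3.8284, -1 + 2*sqrt(2) ≈ 1.8284

f''(x) = 6*(-4*x^2*(x + 1) + (3*x + 1)*(x^2 + 7))/(x^2 + 7)^3
Second-derivative test at each critical point:
  f''(-3.8284) = -0.0362 < 0 → local maximum
  f''(1.8284) = 0.1586 > 0 → local minimum

Critical points: x = -2*sqrt(2) - 1 ≈ -3.8284 (local maximum); x = -1 + 2*sqrt(2) ≈ 1.8284 (local minimum)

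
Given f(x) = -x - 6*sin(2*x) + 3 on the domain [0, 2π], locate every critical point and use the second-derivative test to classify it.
f'(x) = 24*sin(x)^2 - 13

Solve f'(x) = 0 on [0, 2π]:
  f'(x) = 0 ⇔ cos(2*x) = -1/12, i.e. 2*x = ±arccos(-1/12) + 2nπ; keep the solutions lying in [0, 2π].
  ⇒ x = acos(-1/12)/2 ≈ 0.8271, pi - acos(-1/12)/2 ≈ 2.3145, acos(-1/12)/2 + pi ≈ 3.9687, -acos(-1/12)/2 + 2*pi ≈ 5.4561

f''(x) = 24*sin(2*x)
Second-derivative test at each critical point:
  f''(0.8271) = 23.9165 > 0 → local minimum
  f''(2.3145) = -23.9165 < 0 → local maximum
  f''(3.9687) = 23.9165 > 0 → local minimum
  f''(5.4561) = -23.9165 < 0 → local maximum

Critical points: x = acos(-1/12)/2 ≈ 0.8271 (local minimum); x = pi - acos(-1/12)/2 ≈ 2.3145 (local maximum); x = acos(-1/12)/2 + pi ≈ 3.9687 (local minimum); x = -acos(-1/12)/2 + 2*pi ≈ 5.4561 (local maximum)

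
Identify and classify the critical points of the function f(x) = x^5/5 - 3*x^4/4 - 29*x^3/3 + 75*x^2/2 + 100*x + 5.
f'(x) = x^4 - 3*x^3 - 29*x^2 + 75*x + 100

Solve f'(x) = 0:
  Factor: x^4 - 3*x^3 - 29*x^2 + 75*x + 100 = (x - 5)*(x - 4)*(x + 1)*(x + 5) = 0.
  ⇒ x = -5, -1, 4, 5

f''(x) = 4*x^3 - 9*x^2 - 58*x + 75
Second-derivative test at each critical point:
  f''(-5) = -360 < 0 → local maximum
  f''(-1) = 120 > 0 → local minimum
  f''(4) = -45 < 0 → local maximum
  f''(5) = 60 > 0 → local minimum

Critical points: x = -5 (local maximum); x = -1 (local minimum); x = 4 (local maximum); x = 5 (local minimum)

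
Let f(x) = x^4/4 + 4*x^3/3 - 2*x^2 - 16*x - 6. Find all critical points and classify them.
f'(x) = x^3 + 4*x^2 - 4*x - 16

Solve f'(x) = 0:
  Factor: x^3 + 4*x^2 - 4*x - 16 = (x - 2)*(x + 2)*(x + 4) = 0.
  ⇒ x = -4, -2, 2

f''(x) = 3*x^2 + 8*x - 4
Second-derivative test at each critical point:
  f''(-4) = 12 > 0 → local minimum
  f''(-2) = -8 < 0 → local maximum
  f''(2) = 24 > 0 → local minimum

Critical points: x = -4 (local minimum); x = -2 (local maximum); x = 2 (local minimum)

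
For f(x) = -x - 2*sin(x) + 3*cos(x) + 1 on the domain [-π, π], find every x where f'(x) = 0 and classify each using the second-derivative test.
f'(x) = -3*sin(x) - 2*cos(x) - 1

Solve f'(x) = 0 on [-π, π]:
  f'(x) = 0 ⇔ -3*sin(x) - 2*cos(x) = 1. Write the left side as R·cos(x + φ) with R = √((-2)² + 3²) = sqrt(13), cos φ = -2*sqrt(13)/13, sin φ = 3*sqrt(13)/13; then cos(x + φ) = sqrt(13)/13. Solve for x and keep the solutions lying in [-π, π].
  ⇒ x = atan((-4*sqrt(3) - 3)/(-2 + 6*sqrt(3))) ≈ -0.8690, atan((-3 + 4*sqrt(3))/(-6*sqrt(3) - 2)) + pi ≈ 2.8346

f''(x) = 2*sin(x) - 3*cos(x)
Second-derivative test at each critical point:
  f''(-0.8690) = -3.4641 < 0 → local maximum
  f''(2.8346) = 3.4641 > 0 → local minimum

Critical points: x = atan((-4*sqrt(3) - 3)/(-2 + 6*sqrt(3))) ≈ -0.8690 (local maximum); x = atan((-3 + 4*sqrt(3))/(-6*sqrt(3) - 2)) + pi ≈ 2.8346 (local minimum)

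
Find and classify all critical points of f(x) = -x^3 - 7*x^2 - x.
f'(x) = -3*x^2 - 14*x - 1

Solve f'(x) = 0:
  3*x^2 + 14*x + 1 = 0 has no rational roots; quadratic formula: x = (-14 ± √184)/6.
  ⇒ x = -7/3 - sqrt(46)/3 ≈ -4.5941, -7/3 + sqrt(46)/3 ≈ -0.0726

f''(x) = -6*x - 14
Second-derivative test at each critical point:
  f''(-4.5941) = 13.5647 > 0 → local minimum
  f''(-0.0726) = -13.5647 < 0 → local maximum

Critical points: x = -7/3 - sqrt(46)/3 ≈ -4.5941 (local minimum); x = -7/3 + sqrt(46)/3 ≈ -0.0726 (local maximum)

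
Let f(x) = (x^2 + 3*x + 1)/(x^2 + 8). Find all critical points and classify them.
f'(x) = (-3*x^2 + 14*x + 24)/(x^4 + 16*x^2 + 64)

Solve f'(x) = 0:
  f'(x) = -(x - 6)*(3*x + 4)/(x^2 + 8)^2; the denominator is positive wherever f is defined, so f'(x) = 0 ⇔ -3*x^2 + 14*x + 24 = 0.
  Factor: -3*x^2 + 14*x + 24 = -(x - 6)*(3*x + 4) = 0.
  ⇒ x = -4/3, 6

f''(x) = 2*(3*x^3 - 21*x^2 - 72*x + 56)/(x^6 + 24*x^4 + 192*x^2 + 512)
Second-derivative test at each critical point:
  f''(-4/3) = 81/352 > 0 → local minimum
  f''(6) = -1/88 < 0 → local maximum

Critical points: x = -4/3 (local minimum); x = 6 (local maximum)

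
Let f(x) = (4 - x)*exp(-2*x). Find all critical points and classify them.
f'(x) = (2*x - 9)*exp(-2*x)

Solve f'(x) = 0:
  f'(x) = (2*x - 9)·exp(-2*x) and exp(-2*x) > 0 for every x, so f'(x) = 0 ⇔ 2*x - 9 = 0.
  2*x - 9 = 0.
  ⇒ x = 9/2

f''(x) = 4*(5 - x)*exp(-2*x)
Second-derivative test at each critical point:
  f''(9/2) = 2.468e-04 > 0 → local minimum

Critical points: x = 9/2 (local minimum)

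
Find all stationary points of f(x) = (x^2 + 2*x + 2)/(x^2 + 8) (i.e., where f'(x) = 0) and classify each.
f'(x) = 2*(-x^2 + 6*x + 8)/(x^4 + 16*x^2 + 64)

Solve f'(x) = 0:
  f'(x) = -2*(x^2 - 6*x - 8)/(x^2 + 8)^2; the denominator is positive wherever f is defined, so f'(x) = 0 ⇔ -2*x^2 + 12*x + 16 = 0.
  Factor: -2*x^2 + 12*x + 16 = -2*(x^2 - 6*x - 8); x^2 - 6*x - 8 = 0 has no rational roots; quadratic formula: x = (6 ± √68)/2.
  ⇒ x = 3 - sqrt(17) ≈ -1.1231, 3 + sqrt(17) ≈ 7.1231

f''(x) = 4*(x^3 - 9*x^2 - 24*x + 24)/(x^6 + 24*x^4 + 192*x^2 + 512)
Second-derivative test at each critical point:
  f''(-1.1231) = 0.1923 > 0 → local minimum
  f''(7.1231) = -0.0048 < 0 → local maximum

Critical points: x = 3 - sqrt(17) ≈ -1.1231 (local minimum); x = 3 + sqrt(17) ≈ 7.1231 (local maximum)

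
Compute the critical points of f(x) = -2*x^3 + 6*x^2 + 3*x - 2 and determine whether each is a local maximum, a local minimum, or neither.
f'(x) = -6*x^2 + 12*x + 3

Solve f'(x) = 0:
  Factor: -6*x^2 + 12*x + 3 = -3*(2*x^2 - 4*x - 1); 2*x^2 - 4*x - 1 = 0 has no rational roots; quadratic formula: x = (4 ± √24)/4.
  ⇒ x = 1 - sqrt(6)/2 ≈ -0.2247, 1 + sqrt(6)/2 ≈ 2.2247

f''(x) = 12 - 12*x
Second-derivative test at each critical point:
  f''(-0.2247) = 14.6969 > 0 → local minimum
  f''(2.2247) = -14.6969 < 0 → local maximum

Critical points: x = 1 - sqrt(6)/2 ≈ -0.2247 (local minimum); x = 1 + sqrt(6)/2 ≈ 2.2247 (local maximum)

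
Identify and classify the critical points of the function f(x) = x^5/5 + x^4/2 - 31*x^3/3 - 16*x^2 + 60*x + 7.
f'(x) = x^4 + 2*x^3 - 31*x^2 - 32*x + 60

Solve f'(x) = 0:
  Factor: x^4 + 2*x^3 - 31*x^2 - 32*x + 60 = (x - 5)*(x - 1)*(x + 2)*(x + 6) = 0.
  ⇒ x = -6, -2, 1, 5

f''(x) = 4*x^3 + 6*x^2 - 62*x - 32
Second-derivative test at each critical point:
  f''(-6) = -308 < 0 → local maximum
  f''(-2) = 84 > 0 → local minimum
  f''(1) = -84 < 0 → local maximum
  f''(5) = 308 > 0 → local minimum

Critical points: x = -6 (local maximum); x = -2 (local minimum); x = 1 (local maximum); x = 5 (local minimum)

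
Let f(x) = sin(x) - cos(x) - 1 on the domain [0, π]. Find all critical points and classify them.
f'(x) = sin(x) + cos(x)

Solve f'(x) = 0 on [0, π]:
  f'(x) = 0 ⇔ cos(x) = -sin(x) ⇔ tan(x) = -1, i.e. x = arctan(-1) + nπ; keep the solutions lying in [0, π].
  ⇒ x = 3*pi/4 ≈ 2.3562

f''(x) = -sin(x) + cos(x)
Second-derivative test at each critical point:
  f''(2.3562) = -1.4142 < 0 → local maximum

Critical points: x = 3*pi/4 ≈ 2.3562 (local maximum)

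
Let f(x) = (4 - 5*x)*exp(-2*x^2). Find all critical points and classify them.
f'(x) = (4*x*(5*x - 4) - 5)*exp(-2*x^2)

Solve f'(x) = 0:
  f'(x) = (20*x^2 - 16*x - 5)·exp(-2*x^2) and exp(-2*x^2) > 0 for every x, so f'(x) = 0 ⇔ 20*x^2 - 16*x - 5 = 0.
  20*x^2 - 16*x - 5 = 0 has no rational roots; quadratic formula: x = (16 ± √656)/40.
  ⇒ x = 2/5 - sqrt(41)/10 ≈ -0.2403, 2/5 + sqrt(41)/10 ≈ 1.0403

f''(x) = 4*(4*x^2*(4 - 5*x) + 15*x - 4)*exp(-2*x^2)
Second-derivative test at each critical point:
  f''(-0.2403) = -22.8187 < 0 → local maximum
  f''(1.0403) = 2.9405 > 0 → local minimum

Critical points: x = 2/5 - sqrt(41)/10 ≈ -0.2403 (local maximum); x = 2/5 + sqrt(41)/10 ≈ 1.0403 (local minimum)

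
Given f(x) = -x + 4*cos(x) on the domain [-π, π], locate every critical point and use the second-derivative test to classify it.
f'(x) = -4*sin(x) - 1

Solve f'(x) = 0 on [-π, π]:
  f'(x) = 0 ⇔ sin(x) = -1/4, i.e. x = arcsin(-1/4) + 2nπ or x = π − arcsin(-1/4) + 2nπ; keep the solutions lying in [-π, π].
  ⇒ x = -pi + asin(1/4) ≈ -2.8889, -asin(1/4) ≈ -0.2527

f''(x) = -4*cos(x)
Second-derivative test at each critical point:
  f''(-2.8889) = 3.8730 > 0 → local minimum
  f''(-0.2527) = -3.8730 < 0 → local maximum

Critical points: x = -pi + asin(1/4) ≈ -2.8889 (local minimum); x = -asin(1/4) ≈ -0.2527 (local maximum)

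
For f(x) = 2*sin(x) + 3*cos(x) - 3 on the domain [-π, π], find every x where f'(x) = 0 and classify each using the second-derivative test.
f'(x) = -3*sin(x) + 2*cos(x)

Solve f'(x) = 0 on [-π, π]:
  f'(x) = 0 ⇔ 2*cos(x) = 3*sin(x) ⇔ tan(x) = 2/3, i.e. x = arctan(2/3) + nπ; keep the solutions lying in [-π, π].
  ⇒ x = -pi + atan(2/3) ≈ -2.5536, atan(2/3) ≈ 0.5880

f''(x) = -2*sin(x) - 3*cos(x)
Second-derivative test at each critical point:
  f''(-2.5536) = 3.6056 > 0 → local minimum
  f''(0.5880) = -3.6056 < 0 → local maximum

Critical points: x = -pi + atan(2/3) ≈ -2.5536 (local minimum); x = atan(2/3) ≈ 0.5880 (local maximum)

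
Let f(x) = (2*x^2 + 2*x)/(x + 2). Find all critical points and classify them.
f'(x) = 2*(x^2 + 4*x + 2)/(x^2 + 4*x + 4)

Solve f'(x) = 0:
  f'(x) = 2*(x^2 + 4*x + 2)/(x + 2)^2; the denominator is positive wherever f is defined, so f'(x) = 0 ⇔ 2*x^2 + 8*x + 4 = 0.
  Factor: 2*x^2 + 8*x + 4 = 2*(x^2 + 4*x + 2); x^2 + 4*x + 2 = 0 has no rational roots; quadratic formula: x = (-4 ± √8)/2.
  ⇒ x = -2 - sqrt(2) ≈ -3.4142, -2 + sqrt(2) ≈ -0.5858

f''(x) = 8/(x^3 + 6*x^2 + 12*x + 8)
Second-derivative test at each critical point:
  f''(-3.4142) = -2.8284 < 0 → local maximum
  f''(-0.5858) = 2.8284 > 0 → local minimum

Critical points: x = -2 - sqrt(2) ≈ -3.4142 (local maximum); x = -2 + sqrt(2) ≈ -0.5858 (local minimum)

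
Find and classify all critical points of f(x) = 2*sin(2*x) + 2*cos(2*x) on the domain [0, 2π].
f'(x) = 4*sqrt(2)*cos(2*x + pi/4)

Solve f'(x) = 0 on [0, 2π]:
  f'(x) = 0 ⇔ 2*cos(2*x) = 2*sin(2*x) ⇔ tan(2*x) = 1, i.e. 2*x = arctan(1) + nπ; keep the solutions lying in [0, 2π].
  ⇒ x = pi/8 ≈ 0.3927, 5*pi/8 ≈ 1.9635, 9*pi/8 ≈ 3.5343, 13*pi/8 ≈ 5.1051

f''(x) = -8*sqrt(2)*sin(2*x + pi/4)
Second-derivative test at each critical point:
  f''(0.3927) = -11.3137 < 0 → local maximum
  f''(1.9635) = 11.3137 > 0 → local minimum
  f''(3.5343) = -11.3137 < 0 → local maximum
  f''(5.1051) = 11.3137 > 0 → local minimum

Critical points: x = pi/8 ≈ 0.3927 (local maximum); x = 5*pi/8 ≈ 1.9635 (local minimum); x = 9*pi/8 ≈ 3.5343 (local maximum); x = 13*pi/8 ≈ 5.1051 (local minimum)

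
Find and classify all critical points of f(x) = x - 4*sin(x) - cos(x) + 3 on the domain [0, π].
f'(x) = sin(x) - 4*cos(x) + 1

Solve f'(x) = 0 on [0, π]:
  f'(x) = 0 ⇔ sin(x) - 4*cos(x) = -1. Write the left side as R·cos(x + φ) with R = √((-4)² + (-1)²) = sqrt(17), cos φ = -4*sqrt(17)/17, sin φ = -sqrt(17)/17; then cos(x + φ) = -sqrt(17)/17. Solve for x and keep the solutions lying in [0, π].
  ⇒ x = atan(15/8) ≈ 1.0808

f''(x) = 4*sin(x) + cos(x)
Second-derivative test at each critical point:
  f''(1.0808) = 4 > 0 → local minimum

Critical points: x = atan(15/8) ≈ 1.0808 (local minimum)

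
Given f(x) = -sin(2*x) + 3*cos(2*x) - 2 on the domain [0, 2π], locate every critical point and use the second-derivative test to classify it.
f'(x) = -6*sin(2*x) - 2*cos(2*x)

Solve f'(x) = 0 on [0, 2π]:
  f'(x) = 0 ⇔ -cos(2*x) = 3*sin(2*x) ⇔ tan(2*x) = -1/3, i.e. 2*x = arctan(-1/3) + nπ; keep the solutions lying in [0, 2π].
  ⇒ x = -atan(1/3)/2 + pi/2 ≈ 1.4099, pi - atan(1/3)/2 ≈ 2.9807, -atan(1/3)/2 + 3*pi/2 ≈ 4.5515, -atan(1/3)/2 + 2*pi ≈ 6.1223

f''(x) = 4*sin(2*x) - 12*cos(2*x)
Second-derivative test at each critical point:
  f''(1.4099) = 12.6491 > 0 → local minimum
  f''(2.9807) = -12.6491 < 0 → local maximum
  f''(4.5515) = 12.6491 > 0 → local minimum
  f''(6.1223) = -12.6491 < 0 → local maximum

Critical points: x = -atan(1/3)/2 + pi/2 ≈ 1.4099 (local minimum); x = pi - atan(1/3)/2 ≈ 2.9807 (local maximum); x = -atan(1/3)/2 + 3*pi/2 ≈ 4.5515 (local minimum); x = -atan(1/3)/2 + 2*pi ≈ 6.1223 (local maximum)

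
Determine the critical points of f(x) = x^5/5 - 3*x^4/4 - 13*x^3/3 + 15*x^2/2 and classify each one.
f'(x) = x*(x^3 - 3*x^2 - 13*x + 15)

Solve f'(x) = 0:
  Factor: x^4 - 3*x^3 - 13*x^2 + 15*x = x*(x - 5)*(x - 1)*(x + 3) = 0.
  ⇒ x = -3, 0, 1, 5

f''(x) = 4*x^3 - 9*x^2 - 26*x + 15
Second-derivative test at each critical point:
  f''(-3) = -96 < 0 → local maximum
  f''(0) = 15 > 0 → local minimum
  f''(1) = -16 < 0 → local maximum
  f''(5) = 160 > 0 → local minimum

Critical points: x = -3 (local maximum); x = 0 (local minimum); x = 1 (local maximum); x = 5 (local minimum)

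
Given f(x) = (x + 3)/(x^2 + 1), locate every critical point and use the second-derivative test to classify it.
f'(x) = (x^2 - 2*x*(x + 3) + 1)/(x^2 + 1)^2

Solve f'(x) = 0:
  f'(x) = -(x^2 + 6*x - 1)/(x^2 + 1)^2; the denominator is positive wherever f is defined, so f'(x) = 0 ⇔ -x^2 - 6*x + 1 = 0.
  x^2 + 6*x - 1 = 0 has no rational roots; quadratic formula: x = (-6 ± √40)/2.
  ⇒ x = -sqrt(10) - 3 ≈ -6.1623, -3 + sqrt(10) ≈ 0.1623

f''(x) = 2*(4*x^2*(x + 3) - 3*(x + 1)*(x^2 + 1))/(x^2 + 1)^3
Second-derivative test at each critical point:
  f''(-6.1623) = 0.0042 > 0 → local minimum
  f''(0.1623) = -6.0042 < 0 → local maximum

Critical points: x = -sqrt(10) - 3 ≈ -6.1623 (local minimum); x = -3 + sqrt(10) ≈ 0.1623 (local maximum)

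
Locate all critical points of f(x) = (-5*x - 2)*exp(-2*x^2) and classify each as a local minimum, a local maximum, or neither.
f'(x) = (4*x*(5*x + 2) - 5)*exp(-2*x^2)

Solve f'(x) = 0:
  f'(x) = (20*x^2 + 8*x - 5)·exp(-2*x^2) and exp(-2*x^2) > 0 for every x, so f'(x) = 0 ⇔ 20*x^2 + 8*x - 5 = 0.
  20*x^2 + 8*x - 5 = 0 has no rational roots; quadratic formula: x = (-8 ± √464)/40.
  ⇒ x = -sqrt(29)/10 - 1/5 ≈ -0.7385, -1/5 + sqrt(29)/10 ≈ 0.3385

f''(x) = 4*(-20*x^3 - 8*x^2 + 15*x + 2)*exp(-2*x^2)
Second-derivative test at each critical point:
  f''(-0.7385) = -7.2364 < 0 → local maximum
  f''(0.3385) = 17.1287 > 0 → local minimum

Critical points: x = -sqrt(29)/10 - 1/5 ≈ -0.7385 (local maximum); x = -1/5 + sqrt(29)/10 ≈ 0.3385 (local minimum)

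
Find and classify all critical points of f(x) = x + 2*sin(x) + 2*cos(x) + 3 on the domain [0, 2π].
f'(x) = 2*sqrt(2)*cos(x + pi/4) + 1

Solve f'(x) = 0 on [0, 2π]:
  f'(x) = 0 ⇔ -2*sin(x) + 2*cos(x) = -1. Write the left side as R·cos(x + φ) with R = √(2² + 2²) = 2*sqrt(2), cos φ = sqrt(2)/2, sin φ = sqrt(2)/2; then cos(x + φ) = -sqrt(2)/4. Solve for x and keep the solutions lying in [0, 2π].
  ⇒ x = atan((1 + sqrt(7))/(-1 + sqrt(7))) ≈ 1.1468, atan((1 - sqrt(7))/(-sqrt(7) - 1)) + pi ≈ 3.5656

f''(x) = -2*sqrt(2)*sin(x + pi/4)
Second-derivative test at each critical point:
  f''(1.1468) = -2.6458 < 0 → local maximum
  f''(3.5656) = 2.6458 > 0 → local minimum

Critical points: x = atan((1 + sqrt(7))/(-1 + sqrt(7))) ≈ 1.1468 (local maximum); x = atan((1 - sqrt(7))/(-sqrt(7) - 1)) + pi ≈ 3.5656 (local minimum)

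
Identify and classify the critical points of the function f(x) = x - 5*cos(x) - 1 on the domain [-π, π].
f'(x) = 5*sin(x) + 1

Solve f'(x) = 0 on [-π, π]:
  f'(x) = 0 ⇔ sin(x) = -1/5, i.e. x = arcsin(-1/5) + 2nπ or x = π − arcsin(-1/5) + 2nπ; keep the solutions lying in [-π, π].
  ⇒ x = -pi + asin(1/5) ≈ -2.9402, -asin(1/5) ≈ -0.2014

f''(x) = 5*cos(x)
Second-derivative test at each critical point:
  f''(-2.9402) = -4.8990 < 0 → local maximum
  f''(-0.2014) = 4.8990 > 0 → local minimum

Critical points: x = -pi + asin(1/5) ≈ -2.9402 (local maximum); x = -asin(1/5) ≈ -0.2014 (local minimum)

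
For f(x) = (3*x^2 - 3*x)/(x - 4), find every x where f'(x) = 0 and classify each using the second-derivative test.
f'(x) = 3*(x^2 - 8*x + 4)/(x^2 - 8*x + 16)

Solve f'(x) = 0:
  f'(x) = 3*(x^2 - 8*x + 4)/(x - 4)^2; the denominator is positive wherever f is defined, so f'(x) = 0 ⇔ 3*x^2 - 24*x + 12 = 0.
  Factor: 3*x^2 - 24*x + 12 = 3*(x^2 - 8*x + 4); x^2 - 8*x + 4 = 0 has no rational roots; quadratic formula: x = (8 ± √48)/2.
  ⇒ x = 4 - 2*sqrt(3) ≈ 0.5359, 2*sqrt(3) + 4 ≈ 7.4641

f''(x) = 72/(x^3 - 12*x^2 + 48*x - 64)
Second-derivative test at each critical point:
  f''(0.5359) = -1.7321 < 0 → local maximum
  f''(7.4641) = 1.7321 > 0 → local minimum

Critical points: x = 4 - 2*sqrt(3) ≈ 0.5359 (local maximum); x = 2*sqrt(3) + 4 ≈ 7.4641 (local minimum)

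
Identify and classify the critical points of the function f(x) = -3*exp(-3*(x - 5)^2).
f'(x) = 18*(x - 5)*exp(-3*(x - 5)^2)

Solve f'(x) = 0:
  f'(x) = (18*x - 90)·exp(-3*(x - 5)^2) and exp(-3*(x - 5)^2) > 0 for every x, so f'(x) = 0 ⇔ 18*x - 90 = 0.
  Factor: 18*x - 90 = 18*(x - 5) = 0.
  ⇒ x = 5

f''(x) = 18*(1 - 6*(x - 5)^2)*exp(-3*(x - 5)^2)
Second-derivative test at each critical point:
  f''(5) = 18 > 0 → local minimum

Critical points: x = 5 (local minimum)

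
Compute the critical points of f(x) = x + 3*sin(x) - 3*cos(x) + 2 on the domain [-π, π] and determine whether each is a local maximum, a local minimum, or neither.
f'(x) = 3*sqrt(2)*sin(x + pi/4) + 1

Solve f'(x) = 0 on [-π, π]:
  f'(x) = 0 ⇔ 3*sin(x) + 3*cos(x) = -1. Write the left side as R·cos(x + φ) with R = √(3² + (-3)²) = 3*sqrt(2), cos φ = sqrt(2)/2, sin φ = -sqrt(2)/2; then cos(x + φ) = -sqrt(2)/6. Solve for x and keep the solutions lying in [-π, π].
  ⇒ x = atan((-sqrt(17) - 1)/(-1 + sqrt(17))) ≈ -1.0233, atan((-1 + sqrt(17))/(-sqrt(17) - 1)) + pi ≈ 2.5941

f''(x) = 3*sqrt(2)*cos(x + pi/4)
Second-derivative test at each critical point:
  f''(-1.0233) = 4.1231 > 0 → local minimum
  f''(2.5941) = -4.1231 < 0 → local maximum

Critical points: x = atan((-sqrt(17) - 1)/(-1 + sqrt(17))) ≈ -1.0233 (local minimum); x = atan((-1 + sqrt(17))/(-sqrt(17) - 1)) + pi ≈ 2.5941 (local maximum)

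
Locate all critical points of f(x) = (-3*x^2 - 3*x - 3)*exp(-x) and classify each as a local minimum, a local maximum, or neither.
f'(x) = 3*x*(x - 1)*exp(-x)

Solve f'(x) = 0:
  f'(x) = (3*x^2 - 3*x)·exp(-x) and exp(-x) > 0 for every x, so f'(x) = 0 ⇔ 3*x^2 - 3*x = 0.
  Factor: 3*x^2 - 3*x = 3*x*(x - 1) = 0.
  ⇒ x = 0, 1

f''(x) = 3*(-x^2 + 3*x - 1)*exp(-x)
Second-derivative test at each critical point:
  f''(0) = -3 < 0 → local maximum
  f''(1) = 1.1036 > 0 → local minimum

Critical points: x = 0 (local maximum); x = 1 (local minimum)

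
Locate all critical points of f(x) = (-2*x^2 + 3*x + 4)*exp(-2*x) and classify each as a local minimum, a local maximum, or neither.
f'(x) = (4*x^2 - 10*x - 5)*exp(-2*x)

Solve f'(x) = 0:
  f'(x) = (4*x^2 - 10*x - 5)·exp(-2*x) and exp(-2*x) > 0 for every x, so f'(x) = 0 ⇔ 4*x^2 - 10*x - 5 = 0.
  4*x^2 - 10*x - 5 = 0 has no rational roots; quadratic formula: x = (10 ± √180)/8.
  ⇒ x = 5/4 - 3*sqrt(5)/4 ≈ -0.4271, 5/4 + 3*sqrt(5)/4 ≈ 2.9271

f''(x) = 4*x*(7 - 2*x)*exp(-2*x)
Second-derivative test at each critical point:
  f''(-0.4271) = -31.5187 < 0 → local maximum
  f''(2.9271) = 0.0385 > 0 → local minimum

Critical points: x = 5/4 - 3*sqrt(5)/4 ≈ -0.4271 (local maximum); x = 5/4 + 3*sqrt(5)/4 ≈ 2.9271 (local minimum)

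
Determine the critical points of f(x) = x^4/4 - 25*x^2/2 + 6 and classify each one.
f'(x) = x*(x^2 - 25)

Solve f'(x) = 0:
  Factor: x^3 - 25*x = x*(x - 5)*(x + 5) = 0.
  ⇒ x = -5, 0, 5

f''(x) = 3*x^2 - 25
Second-derivative test at each critical point:
  f''(-5) = 50 > 0 → local minimum
  f''(0) = -25 < 0 → local maximum
  f''(5) = 50 > 0 → local minimum

Critical points: x = -5 (local minimum); x = 0 (local maximum); x = 5 (local minimum)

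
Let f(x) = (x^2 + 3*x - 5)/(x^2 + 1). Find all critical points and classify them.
f'(x) = 3*(-x^2 + 4*x + 1)/(x^4 + 2*x^2 + 1)

Solve f'(x) = 0:
  f'(x) = -3*(x^2 - 4*x - 1)/(x^2 + 1)^2; the denominator is positive wherever f is defined, so f'(x) = 0 ⇔ -3*x^2 + 12*x + 3 = 0.
  Factor: -3*x^2 + 12*x + 3 = -3*(x^2 - 4*x - 1); x^2 - 4*x - 1 = 0 has no rational roots; quadratic formula: x = (4 ± √20)/2.
  ⇒ x = 2 - sqrt(5) ≈ -0.2361, 2 + sqrt(5) ≈ 4.2361

f''(x) = 6*(x^3 - 6*x^2 - 3*x + 2)/(x^6 + 3*x^4 + 3*x^2 + 1)
Second-derivative test at each critical point:
  f''(-0.2361) = 12.0374 > 0 → local minimum
  f''(4.2361) = -0.0374 < 0 → local maximum

Critical points: x = 2 - sqrt(5) ≈ -0.2361 (local minimum); x = 2 + sqrt(5) ≈ 4.2361 (local maximum)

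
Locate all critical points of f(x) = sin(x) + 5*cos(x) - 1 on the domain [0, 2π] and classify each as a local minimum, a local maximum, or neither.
f'(x) = -5*sin(x) + cos(x)

Solve f'(x) = 0 on [0, 2π]:
  f'(x) = 0 ⇔ cos(x) = 5*sin(x) ⇔ tan(x) = 1/5, i.e. x = arctan(1/5) + nπ; keep the solutions lying in [0, 2π].
  ⇒ x = atan(1/5) ≈ 0.1974, atan(1/5) + pi ≈ 3.3390

f''(x) = -sin(x) - 5*cos(x)
Second-derivative test at each critical point:
  f''(0.1974) = -5.0990 < 0 → local maximum
  f''(3.3390) = 5.0990 > 0 → local minimum

Critical points: x = atan(1/5) ≈ 0.1974 (local maximum); x = atan(1/5) + pi ≈ 3.3390 (local minimum)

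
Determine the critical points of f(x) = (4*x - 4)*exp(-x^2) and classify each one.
f'(x) = 4*(-2*x*(x - 1) + 1)*exp(-x^2)

Solve f'(x) = 0:
  f'(x) = (-8*x^2 + 8*x + 4)·exp(-x^2) and exp(-x^2) > 0 for every x, so f'(x) = 0 ⇔ -8*x^2 + 8*x + 4 = 0.
  Factor: -8*x^2 + 8*x + 4 = -4*(2*x^2 - 2*x - 1); 2*x^2 - 2*x - 1 = 0 has no rational roots; quadratic formula: x = (2 ± √12)/4.
  ⇒ x = 1/2 - sqrt(3)/2 ≈ -0.3660, 1/2 + sqrt(3)/2 ≈ 1.3660

f''(x) = 8*(2*x^2*(x - 1) - 3*x + 1)*exp(-x^2)
Second-derivative test at each critical point:
  f''(-0.3660) = 12.1190 > 0 → local minimum
  f''(1.3660) = -2.1441 < 0 → local maximum

Critical points: x = 1/2 - sqrt(3)/2 ≈ -0.3660 (local minimum); x = 1/2 + sqrt(3)/2 ≈ 1.3660 (local maximum)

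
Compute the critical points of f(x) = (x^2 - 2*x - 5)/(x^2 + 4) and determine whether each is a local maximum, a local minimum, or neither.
f'(x) = 2*(x^2 + 9*x - 4)/(x^4 + 8*x^2 + 16)

Solve f'(x) = 0:
  f'(x) = 2*(x^2 + 9*x - 4)/(x^2 + 4)^2; the denominator is positive wherever f is defined, so f'(x) = 0 ⇔ 2*x^2 + 18*x - 8 = 0.
  Factor: 2*x^2 + 18*x - 8 = 2*(x^2 + 9*x - 4); x^2 + 9*x - 4 = 0 has no rational roots; quadratic formula: x = (-9 ± √97)/2.
  ⇒ x = -sqrt(97)/2 - 9/2 ≈ -9.4244, -9/2 + sqrt(97)/2 ≈ 0.4244

f''(x) = 2*(-2*x^3 - 27*x^2 + 24*x + 36)/(x^6 + 12*x^4 + 48*x^2 + 64)
Second-derivative test at each critical point:
  f''(-9.4244) = -0.0023 < 0 → local maximum
  f''(0.4244) = 1.1273 > 0 → local minimum

Critical points: x = -sqrt(97)/2 - 9/2 ≈ -9.4244 (local maximum); x = -9/2 + sqrt(97)/2 ≈ 0.4244 (local minimum)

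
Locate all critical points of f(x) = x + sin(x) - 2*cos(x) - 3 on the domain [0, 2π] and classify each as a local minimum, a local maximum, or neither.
f'(x) = 2*sin(x) + cos(x) + 1

Solve f'(x) = 0 on [0, 2π]:
  f'(x) = 0 ⇔ 2*sin(x) + cos(x) = -1. Write the left side as R·cos(x + φ) with R = √(1² + (-2)²) = sqrt(5), cos φ = sqrt(5)/5, sin φ = -2*sqrt(5)/5; then cos(x + φ) = -sqrt(5)/5. Solve for x and keep the solutions lying in [0, 2π].
  ⇒ x = pi ≈ 3.1416, -atan(4/3) + 2*pi ≈ 5.3559

f''(x) = -sin(x) + 2*cos(x)
Second-derivative test at each critical point:
  f''(3.1416) = -2 < 0 → local maximum
  f''(5.3559) = 2 > 0 → local minimum

Critical points: x = pi ≈ 3.1416 (local maximum); x = -atan(4/3) + 2*pi ≈ 5.3559 (local minimum)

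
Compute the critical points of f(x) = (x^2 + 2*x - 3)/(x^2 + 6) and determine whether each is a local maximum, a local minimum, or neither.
f'(x) = 2*(-x^2 + 9*x + 6)/(x^4 + 12*x^2 + 36)

Solve f'(x) = 0:
  f'(x) = -2*(x^2 - 9*x - 6)/(x^2 + 6)^2; the denominator is positive wherever f is defined, so f'(x) = 0 ⇔ -2*x^2 + 18*x + 12 = 0.
  Factor: -2*x^2 + 18*x + 12 = -2*(x^2 - 9*x - 6); x^2 - 9*x - 6 = 0 has no rational roots; quadratic formula: x = (9 ± √105)/2.
  ⇒ x = 9/2 - sqrt(105)/2 ≈ -0.6235, 9/2 + sqrt(105)/2 ≈ 9.6235

f''(x) = 2*(2*x^3 - 27*x^2 - 36*x + 54)/(x^6 + 18*x^4 + 108*x^2 + 216)
Second-derivative test at each critical point:
  f''(-0.6235) = 0.5021 > 0 → local minimum
  f''(9.6235) = -0.0021 < 0 → local maximum

Critical points: x = 9/2 - sqrt(105)/2 ≈ -0.6235 (local minimum); x = 9/2 + sqrt(105)/2 ≈ 9.6235 (local maximum)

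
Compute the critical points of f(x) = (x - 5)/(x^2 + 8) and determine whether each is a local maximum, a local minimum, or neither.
f'(x) = (x^2 - 2*x*(x - 5) + 8)/(x^2 + 8)^2

Solve f'(x) = 0:
  f'(x) = -(x^2 - 10*x - 8)/(x^2 + 8)^2; the denominator is positive wherever f is defined, so f'(x) = 0 ⇔ -x^2 + 10*x + 8 = 0.
  x^2 - 10*x - 8 = 0 has no rational roots; quadratic formula: x = (10 ± √132)/2.
  ⇒ x = 5 - sqrt(33) ≈ -0.7446, 5 + sqrt(33) ≈ 10.7446

f''(x) = 2*(4*x^2*(x - 5) + (5 - 3*x)*(x^2 + 8))/(x^2 + 8)^3
Second-derivative test at each critical point:
  f''(-0.7446) = 0.1570 > 0 → local minimum
  f''(10.7446) = -0.0008 < 0 → local maximum

Critical points: x = 5 - sqrt(33) ≈ -0.7446 (local minimum); x = 5 + sqrt(33) ≈ 10.7446 (local maximum)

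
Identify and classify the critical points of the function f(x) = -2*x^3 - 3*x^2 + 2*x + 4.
f'(x) = -6*x^2 - 6*x + 2

Solve f'(x) = 0:
  Factor: -6*x^2 - 6*x + 2 = -2*(3*x^2 + 3*x - 1); 3*x^2 + 3*x - 1 = 0 has no rational roots; quadratic formula: x = (-3 ± √21)/6.
  ⇒ x = -sqrt(21)/6 - 1/2 ≈ -1.2638, -1/2 + sqrt(21)/6 ≈ 0.2638

f''(x) = -12*x - 6
Second-derivative test at each critical point:
  f''(-1.2638) = 9.1652 > 0 → local minimum
  f''(0.2638) = -9.1652 < 0 → local maximum

Critical points: x = -sqrt(21)/6 - 1/2 ≈ -1.2638 (local minimum); x = -1/2 + sqrt(21)/6 ≈ 0.2638 (local maximum)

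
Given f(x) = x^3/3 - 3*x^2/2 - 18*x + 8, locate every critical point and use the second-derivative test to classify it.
f'(x) = x^2 - 3*x - 18

Solve f'(x) = 0:
  Factor: x^2 - 3*x - 18 = (x - 6)*(x + 3) = 0.
  ⇒ x = -3, 6

f''(x) = 2*x - 3
Second-derivative test at each critical point:
  f''(-3) = -9 < 0 → local maximum
  f''(6) = 9 > 0 → local minimum

Critical points: x = -3 (local maximum); x = 6 (local minimum)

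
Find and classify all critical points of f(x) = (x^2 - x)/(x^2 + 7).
f'(x) = (x^2 + 14*x - 7)/(x^4 + 14*x^2 + 49)

Solve f'(x) = 0:
  f'(x) = (x^2 + 14*x - 7)/(x^2 + 7)^2; the denominator is positive wherever f is defined, so f'(x) = 0 ⇔ x^2 + 14*x - 7 = 0.
  x^2 + 14*x - 7 = 0 has no rational roots; quadratic formula: x = (-14 ± √224)/2.
  ⇒ x = -2*sqrt(14) - 7 ≈ -14.4833, -7 + 2*sqrt(14) ≈ 0.4833

f''(x) = 2*(-x^3 - 21*x^2 + 21*x + 49)/(x^6 + 21*x^4 + 147*x^2 + 343)
Second-derivative test at each critical point:
  f''(-14.4833) = -3.185e-04 < 0 → local maximum
  f''(0.4833) = 0.2860 > 0 → local minimum

Critical points: x = -2*sqrt(14) - 7 ≈ -14.4833 (local maximum); x = -7 + 2*sqrt(14) ≈ 0.4833 (local minimum)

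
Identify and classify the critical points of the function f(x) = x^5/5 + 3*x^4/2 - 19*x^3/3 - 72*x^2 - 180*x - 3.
f'(x) = x^4 + 6*x^3 - 19*x^2 - 144*x - 180

Solve f'(x) = 0:
  Factor: x^4 + 6*x^3 - 19*x^2 - 144*x - 180 = (x - 5)*(x + 2)*(x + 3)*(x + 6) = 0.
  ⇒ x = -6, -3, -2, 5

f''(x) = 4*x^3 + 18*x^2 - 38*x - 144
Second-derivative test at each critical point:
  f''(-6) = -132 < 0 → local maximum
  f''(-3) = 24 > 0 → local minimum
  f''(-2) = -28 < 0 → local maximum
  f''(5) = 616 > 0 → local minimum

Critical points: x = -6 (local maximum); x = -3 (local minimum); x = -2 (local maximum); x = 5 (local minimum)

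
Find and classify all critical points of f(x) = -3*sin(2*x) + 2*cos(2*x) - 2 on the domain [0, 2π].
f'(x) = -4*sin(2*x) - 6*cos(2*x)

Solve f'(x) = 0 on [0, 2π]:
  f'(x) = 0 ⇔ -3*cos(2*x) = 2*sin(2*x) ⇔ tan(2*x) = -3/2, i.e. 2*x = arctan(-3/2) + nπ; keep the solutions lying in [0, 2π].
  ⇒ x = -atan(3/2)/2 + pi/2 ≈ 1.0794, pi - atan(3/2)/2 ≈ 2.6502, -atan(3/2)/2 + 3*pi/2 ≈ 4.2210, -atan(3/2)/2 + 2*pi ≈ 5.7918

f''(x) = 12*sin(2*x) - 8*cos(2*x)
Second-derivative test at each critical point:
  f''(1.0794) = 14.4222 > 0 → local minimum
  f''(2.6502) = -14.4222 < 0 → local maximum
  f''(4.2210) = 14.4222 > 0 → local minimum
  f''(5.7918) = -14.4222 < 0 → local maximum

Critical points: x = -atan(3/2)/2 + pi/2 ≈ 1.0794 (local minimum); x = pi - atan(3/2)/2 ≈ 2.6502 (local maximum); x = -atan(3/2)/2 + 3*pi/2 ≈ 4.2210 (local minimum); x = -atan(3/2)/2 + 2*pi ≈ 5.7918 (local maximum)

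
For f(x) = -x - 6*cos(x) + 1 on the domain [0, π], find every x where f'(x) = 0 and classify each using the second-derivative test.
f'(x) = 6*sin(x) - 1

Solve f'(x) = 0 on [0, π]:
  f'(x) = 0 ⇔ sin(x) = 1/6, i.e. x = arcsin(1/6) + 2nπ or x = π − arcsin(1/6) + 2nπ; keep the solutions lying in [0, π].
  ⇒ x = asin(1/6) ≈ 0.1674, pi - asin(1/6) ≈ 2.9741

f''(x) = 6*cos(x)
Second-derivative test at each critical point:
  f''(0.1674) = 5.9161 > 0 → local minimum
  f''(2.9741) = -5.9161 < 0 → local maximum

Critical points: x = asin(1/6) ≈ 0.1674 (local minimum); x = pi - asin(1/6) ≈ 2.9741 (local maximum)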